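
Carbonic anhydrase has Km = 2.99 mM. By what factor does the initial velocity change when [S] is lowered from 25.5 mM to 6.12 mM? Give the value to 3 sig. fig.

The fractional saturations are [S]/(Km+[S]) = 25.5/28.49 = 0.8951 and 6.12/9.110 = 0.6718.
v₂/v₁ is just their ratio: 0.6718/0.8951 = 0.751.

0.751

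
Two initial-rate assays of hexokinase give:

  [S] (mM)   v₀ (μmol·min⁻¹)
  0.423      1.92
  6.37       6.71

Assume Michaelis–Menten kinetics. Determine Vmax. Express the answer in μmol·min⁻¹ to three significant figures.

8.16 μmol·min⁻¹

From v = Vmax[S]/(Km+[S]), each point gives Vmax = v(Km+[S])/[S].
Equating: 1.92(Km+0.423)/0.423 = 6.71(Km+6.37)/6.37.
4.539·Km + 1.92 = 1.053·Km + 6.71, so (4.539 − 1.053)·Km = 6.71 − 1.92.
Km = 4.790/3.486 = 1.37 mM; then Vmax = 1.92(1.37+0.423)/0.423 = 8.16 μmol·min⁻¹.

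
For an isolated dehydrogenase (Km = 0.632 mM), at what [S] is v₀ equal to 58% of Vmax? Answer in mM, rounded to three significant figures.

v/Vmax = [S]/(Km+[S]) = 0.58, so [S] = Km·0.58/(1 − 0.58) = 0.632 × 1.381.
[S] = 0.873 mM.

0.873 mM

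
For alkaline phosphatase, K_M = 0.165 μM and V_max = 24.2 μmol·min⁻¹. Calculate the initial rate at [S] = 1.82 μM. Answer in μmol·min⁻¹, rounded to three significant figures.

v = Vmax·[S]/(Km + [S]) = 24.2 × 1.82 / (0.165 + 1.82)
  = 44.04 / 1.985 = 22.2 μmol·min⁻¹.

22.2 μmol·min⁻¹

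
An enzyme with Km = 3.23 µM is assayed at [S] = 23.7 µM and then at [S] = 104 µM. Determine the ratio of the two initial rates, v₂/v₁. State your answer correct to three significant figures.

1.10

Since Vmax cancels, v₂/v₁ = [S]₂(Km+[S]₁) / [S]₁(Km+[S]₂).
= 104×(3.23+23.7) / (23.7×(3.23+104)) = 2801/2541 = 1.10.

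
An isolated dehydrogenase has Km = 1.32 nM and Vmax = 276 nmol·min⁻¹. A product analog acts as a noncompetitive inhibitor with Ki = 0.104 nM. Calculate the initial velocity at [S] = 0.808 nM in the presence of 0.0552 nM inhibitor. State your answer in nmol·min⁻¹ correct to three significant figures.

68.5 nmol·min⁻¹

With α = 1 + [I]/Ki = 1 + 0.0552/0.104 = 1.531, the noncompetitive rate law is v = (Vmax/α)·[S] / (Km + [S]).
v = (276/1.531)×0.808 / (1.32 + 0.808) = 145.7/2.128 = 68.5 nmol·min⁻¹.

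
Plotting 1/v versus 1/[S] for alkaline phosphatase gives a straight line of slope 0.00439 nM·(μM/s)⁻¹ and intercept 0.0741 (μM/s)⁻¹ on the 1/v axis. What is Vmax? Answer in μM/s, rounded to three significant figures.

The y-intercept of a Lineweaver–Burk plot equals 1/Vmax, so Vmax = 1/0.0741 = 13.5 μM/s.

13.5 μM/s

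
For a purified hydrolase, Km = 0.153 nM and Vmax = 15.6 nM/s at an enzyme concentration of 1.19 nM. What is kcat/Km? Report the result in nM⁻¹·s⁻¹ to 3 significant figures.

85.7 nM⁻¹·s⁻¹

kcat = Vmax/[E]total = 15.6/1.19 = 13.1 s⁻¹.
kcat/Km = 13.1/0.153 = 85.7 nM⁻¹·s⁻¹.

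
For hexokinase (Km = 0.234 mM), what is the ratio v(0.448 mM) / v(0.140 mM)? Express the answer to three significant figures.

Since Vmax cancels, v₂/v₁ = [S]₂(Km+[S]₁) / [S]₁(Km+[S]₂).
= 0.448×(0.234+0.140) / (0.140×(0.234+0.448)) = 0.1676/0.09548 = 1.75.

1.75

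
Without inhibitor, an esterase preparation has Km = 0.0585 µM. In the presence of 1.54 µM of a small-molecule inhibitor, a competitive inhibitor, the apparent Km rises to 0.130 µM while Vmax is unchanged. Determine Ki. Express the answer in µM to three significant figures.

1.26 µM

Competitive: Km,app = α·Km with α = 1 + [I]/Ki.
α = Km,app/Km = 0.130/0.0585 = 2.222.
Since α = 1 + [I]/Ki, [I]/Ki = 2.222 − 1 = 1.222 and Ki = 1.54/1.222 = 1.26 µM.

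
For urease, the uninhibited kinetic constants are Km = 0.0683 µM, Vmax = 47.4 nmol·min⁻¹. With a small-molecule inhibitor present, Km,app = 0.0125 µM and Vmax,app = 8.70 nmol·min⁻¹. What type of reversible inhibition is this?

uncompetitive

Both Km and Vmax decrease by the same factor (~5.45-fold) — characteristic of uncompetitive inhibition.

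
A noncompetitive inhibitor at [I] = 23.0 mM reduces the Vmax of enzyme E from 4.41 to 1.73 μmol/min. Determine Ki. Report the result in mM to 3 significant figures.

Noncompetitive: Vmax,app = Vmax/α with α = 1 + [I]/Ki.
α = Vmax/Vmax,app = 4.41/1.73 = 2.549.
Since α = 1 + [I]/Ki, [I]/Ki = 2.549 − 1 = 1.549 and Ki = 23.0/1.549 = 14.8 mM.

14.8 mM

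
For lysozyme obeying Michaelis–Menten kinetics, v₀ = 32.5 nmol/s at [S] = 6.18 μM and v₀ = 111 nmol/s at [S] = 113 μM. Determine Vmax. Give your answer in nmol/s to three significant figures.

From v = Vmax[S]/(Km+[S]), each point gives Vmax = v(Km+[S])/[S].
Equating: 32.5(Km+6.18)/6.18 = 111(Km+113)/113.
5.259·Km + 32.5 = 0.9823·Km + 111, so (5.259 − 0.9823)·Km = 111 − 32.5.
Km = 78.50/4.277 = 18.4 μM; then Vmax = 32.5(18.4+6.18)/6.18 = 129 nmol/s.

129 nmol/s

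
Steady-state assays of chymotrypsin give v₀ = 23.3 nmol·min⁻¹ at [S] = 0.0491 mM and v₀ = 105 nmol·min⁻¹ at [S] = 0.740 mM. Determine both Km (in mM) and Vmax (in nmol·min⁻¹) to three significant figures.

Km = 0.246 mM; Vmax = 140 nmol·min⁻¹

From v = Vmax[S]/(Km+[S]), each point gives Vmax = v(Km+[S])/[S].
Equating: 23.3(Km+0.0491)/0.0491 = 105(Km+0.740)/0.740.
474.5·Km + 23.3 = 141.9·Km + 105, so (474.5 − 141.9)·Km = 105 − 23.3.
Km = 81.70/332.6 = 0.246 mM; then Vmax = 23.3(0.246+0.0491)/0.0491 = 140 nmol·min⁻¹.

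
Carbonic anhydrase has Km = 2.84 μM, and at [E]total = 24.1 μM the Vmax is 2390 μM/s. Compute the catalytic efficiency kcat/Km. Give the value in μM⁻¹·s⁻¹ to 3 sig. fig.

34.9 μM⁻¹·s⁻¹

kcat = Vmax/[E]total = 2390/24.1 = 99.2 s⁻¹.
kcat/Km = 99.2/2.84 = 34.9 μM⁻¹·s⁻¹.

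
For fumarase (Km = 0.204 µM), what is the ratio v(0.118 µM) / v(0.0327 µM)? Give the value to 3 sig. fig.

Since Vmax cancels, v₂/v₁ = [S]₂(Km+[S]₁) / [S]₁(Km+[S]₂).
= 0.118×(0.204+0.0327) / (0.0327×(0.204+0.118)) = 0.02793/0.01053 = 2.65.

2.65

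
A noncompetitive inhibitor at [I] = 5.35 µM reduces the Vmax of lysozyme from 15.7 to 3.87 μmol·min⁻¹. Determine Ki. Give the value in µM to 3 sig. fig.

1.75 µM

Noncompetitive: Vmax,app = Vmax/α with α = 1 + [I]/Ki.
α = Vmax/Vmax,app = 15.7/3.87 = 4.057.
Since α = 1 + [I]/Ki, [I]/Ki = 4.057 − 1 = 3.057 and Ki = 5.35/3.057 = 1.75 µM.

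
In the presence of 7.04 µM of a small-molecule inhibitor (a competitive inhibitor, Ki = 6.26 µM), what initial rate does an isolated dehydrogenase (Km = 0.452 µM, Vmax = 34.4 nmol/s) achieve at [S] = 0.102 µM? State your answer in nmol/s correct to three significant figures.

3.30 nmol/s

α = 1 + [I]/Ki = 1 + 7.04/6.26 = 2.125.
For a competitive inhibitor, Vmax is unchanged and the apparent Km becomes α·Km: Km,app = 0.960 µM, Vmax,app = 34.4 nmol/s.
v = Vmax,app·[S]/(Km,app + [S]) = 34.4 × 0.102/(0.960 + 0.102) = 3.30 nmol/s.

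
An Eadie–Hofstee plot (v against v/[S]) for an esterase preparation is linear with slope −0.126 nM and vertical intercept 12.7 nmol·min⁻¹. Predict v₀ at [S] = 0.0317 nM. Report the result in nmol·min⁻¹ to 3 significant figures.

2.55 nmol·min⁻¹

In the Eadie–Hofstee form v = Vmax − Km·(v/[S]), the slope is −Km and the intercept is Vmax, so Km = 0.126 nM and Vmax = 12.7 nmol·min⁻¹.
v = 12.7 × 0.0317/(0.126 + 0.0317) = 2.55 nmol·min⁻¹.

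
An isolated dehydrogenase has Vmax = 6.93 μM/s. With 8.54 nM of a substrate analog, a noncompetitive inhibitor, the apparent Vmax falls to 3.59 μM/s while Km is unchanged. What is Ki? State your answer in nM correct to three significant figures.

9.18 nM

Noncompetitive: Vmax,app = Vmax/α with α = 1 + [I]/Ki.
α = Vmax/Vmax,app = 6.93/3.59 = 1.930.
Since α = 1 + [I]/Ki, [I]/Ki = 1.930 − 1 = 0.9304 and Ki = 8.54/0.9304 = 9.18 nM.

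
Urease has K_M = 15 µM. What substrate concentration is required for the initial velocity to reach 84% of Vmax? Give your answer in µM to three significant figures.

v/Vmax = [S]/(Km+[S]) = 0.84, so [S] = Km·0.84/(1 − 0.84) = 15 × 5.250.
[S] = 78.7 µM.

78.7 µM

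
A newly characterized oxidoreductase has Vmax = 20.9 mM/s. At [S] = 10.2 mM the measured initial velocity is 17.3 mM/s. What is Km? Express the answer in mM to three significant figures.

2.12 mM

v/Vmax = 17.3/20.9 = 0.8278 = [S]/(Km+[S]).
So Km + [S] = [S]/0.8278 = 12.32 mM, giving Km = 12.32 − 10.2 = 2.12 mM.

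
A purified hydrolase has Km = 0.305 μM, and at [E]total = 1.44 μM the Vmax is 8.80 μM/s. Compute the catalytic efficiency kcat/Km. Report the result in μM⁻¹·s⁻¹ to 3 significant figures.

20.0 μM⁻¹·s⁻¹

kcat = Vmax/[E]total = 8.80/1.44 = 6.11 s⁻¹.
kcat/Km = 6.11/0.305 = 20.0 μM⁻¹·s⁻¹.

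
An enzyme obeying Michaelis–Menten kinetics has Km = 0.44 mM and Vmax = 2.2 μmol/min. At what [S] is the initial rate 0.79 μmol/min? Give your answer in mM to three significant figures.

0.247 mM

Rearranging v = Vmax[S]/(Km+[S]) gives [S] = Km·v/(Vmax − v).
[S] = 0.44 × 0.79 / (2.2 − 0.79) = 0.3476/1.410 = 0.247 mM.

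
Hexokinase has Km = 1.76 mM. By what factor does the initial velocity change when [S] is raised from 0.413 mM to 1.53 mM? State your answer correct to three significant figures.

The fractional saturations are [S]/(Km+[S]) = 0.413/2.173 = 0.1901 and 1.53/3.290 = 0.4650.
v₂/v₁ is just their ratio: 0.4650/0.1901 = 2.45.

2.45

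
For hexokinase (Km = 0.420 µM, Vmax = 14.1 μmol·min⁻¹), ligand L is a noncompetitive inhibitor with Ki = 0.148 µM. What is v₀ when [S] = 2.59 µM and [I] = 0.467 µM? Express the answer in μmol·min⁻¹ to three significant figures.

2.92 μmol·min⁻¹

α = 1 + [I]/Ki = 1 + 0.467/0.148 = 4.155.
For a noncompetitive inhibitor, Vmax is reduced to Vmax/α while Km is unchanged: Km,app = 0.420 µM, Vmax,app = 3.39 μmol·min⁻¹.
v = Vmax,app·[S]/(Km,app + [S]) = 3.39 × 2.59/(0.420 + 2.59) = 2.92 μmol·min⁻¹.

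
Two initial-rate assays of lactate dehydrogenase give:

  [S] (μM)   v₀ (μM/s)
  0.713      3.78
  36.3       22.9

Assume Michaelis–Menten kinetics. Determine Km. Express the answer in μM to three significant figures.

From v = Vmax[S]/(Km+[S]), each point gives Vmax = v(Km+[S])/[S].
Equating: 3.78(Km+0.713)/0.713 = 22.9(Km+36.3)/36.3.
5.302·Km + 3.78 = 0.6309·Km + 22.9, so (5.302 − 0.6309)·Km = 22.9 − 3.78.
Km = 19.12/4.671 = 4.09 μM; then Vmax = 3.78(4.09+0.713)/0.713 = 25.5 μM/s.

4.09 μM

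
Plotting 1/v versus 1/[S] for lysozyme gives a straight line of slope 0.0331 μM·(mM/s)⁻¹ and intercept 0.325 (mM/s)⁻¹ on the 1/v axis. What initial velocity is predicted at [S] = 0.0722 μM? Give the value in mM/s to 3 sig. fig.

The y-intercept is 1/Vmax, so Vmax = 1/0.325 = 3.08 mM/s.
The slope is Km/Vmax, so Km = 0.0331 × 3.08 = 0.102 μM.
Then v = 3.08 × 0.0722/(0.102 + 0.0722) = 1.28 mM/s.

1.28 mM/s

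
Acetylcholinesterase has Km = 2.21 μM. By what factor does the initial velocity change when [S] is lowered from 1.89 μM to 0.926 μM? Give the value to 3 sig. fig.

0.641

The fractional saturations are [S]/(Km+[S]) = 1.89/4.100 = 0.4610 and 0.926/3.136 = 0.2953.
v₂/v₁ is just their ratio: 0.2953/0.4610 = 0.641.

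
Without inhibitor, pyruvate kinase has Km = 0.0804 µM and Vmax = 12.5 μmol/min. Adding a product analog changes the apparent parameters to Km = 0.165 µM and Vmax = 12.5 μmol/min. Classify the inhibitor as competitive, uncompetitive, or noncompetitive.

Km increases (0.0804 → 0.165 µM) while Vmax is unchanged — the hallmark of competitive inhibition.

competitive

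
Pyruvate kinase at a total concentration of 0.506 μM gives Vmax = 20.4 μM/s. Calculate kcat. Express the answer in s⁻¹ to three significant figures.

40.3 s⁻¹

kcat = Vmax/[E]total = 20.4 μM/s / 0.506 μM = 40.3 s⁻¹.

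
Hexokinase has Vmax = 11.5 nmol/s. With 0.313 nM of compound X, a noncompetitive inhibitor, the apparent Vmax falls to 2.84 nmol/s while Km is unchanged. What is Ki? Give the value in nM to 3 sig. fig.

0.103 nM

Noncompetitive: Vmax,app = Vmax/α with α = 1 + [I]/Ki.
α = Vmax/Vmax,app = 11.5/2.84 = 4.049.
Since α = 1 + [I]/Ki, [I]/Ki = 4.049 − 1 = 3.049 and Ki = 0.313/3.049 = 0.103 nM.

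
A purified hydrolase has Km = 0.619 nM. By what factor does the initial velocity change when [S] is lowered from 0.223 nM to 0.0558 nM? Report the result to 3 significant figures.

The fractional saturations are [S]/(Km+[S]) = 0.223/0.8420 = 0.2648 and 0.0558/0.6748 = 0.08269.
v₂/v₁ is just their ratio: 0.08269/0.2648 = 0.312.

0.312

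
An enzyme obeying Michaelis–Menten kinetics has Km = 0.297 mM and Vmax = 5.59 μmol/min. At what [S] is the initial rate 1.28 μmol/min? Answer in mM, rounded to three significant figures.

The required fractional saturation is v/Vmax = 1.28/5.59 = 0.2290.
Then [S]/(Km+[S]) = 0.2290 ⇒ [S] = 0.297 × 0.2290/(1 − 0.2290) = 0.0882 mM.

0.0882 mM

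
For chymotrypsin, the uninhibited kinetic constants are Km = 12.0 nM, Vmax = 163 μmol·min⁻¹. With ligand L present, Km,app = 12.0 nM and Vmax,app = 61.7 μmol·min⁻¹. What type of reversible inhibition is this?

noncompetitive

Vmax decreases (163 → 61.7 μmol·min⁻¹) while Km is unchanged — pure noncompetitive inhibition.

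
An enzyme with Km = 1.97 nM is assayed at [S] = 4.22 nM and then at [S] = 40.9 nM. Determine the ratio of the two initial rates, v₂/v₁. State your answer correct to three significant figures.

1.40

Since Vmax cancels, v₂/v₁ = [S]₂(Km+[S]₁) / [S]₁(Km+[S]₂).
= 40.9×(1.97+4.22) / (4.22×(1.97+40.9)) = 253.2/180.9 = 1.40.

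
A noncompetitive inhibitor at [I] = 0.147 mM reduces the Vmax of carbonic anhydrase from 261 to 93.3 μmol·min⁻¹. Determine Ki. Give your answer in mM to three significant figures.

0.0818 mM

Noncompetitive: Vmax,app = Vmax/α with α = 1 + [I]/Ki.
α = Vmax/Vmax,app = 261/93.3 = 2.797.
Since α = 1 + [I]/Ki, [I]/Ki = 2.797 − 1 = 1.797 and Ki = 0.147/1.797 = 0.0818 mM.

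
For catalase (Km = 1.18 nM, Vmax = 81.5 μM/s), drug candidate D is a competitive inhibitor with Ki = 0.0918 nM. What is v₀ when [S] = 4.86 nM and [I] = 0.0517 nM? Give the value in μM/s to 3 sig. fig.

With α = 1 + [I]/Ki = 1 + 0.0517/0.0918 = 1.563, the competitive rate law is v = Vmax[S] / (αKm + [S]).
v = 81.5×4.86 / (1.563×1.18 + 4.86) = 396.1/6.705 = 59.1 μM/s.

59.1 μM/s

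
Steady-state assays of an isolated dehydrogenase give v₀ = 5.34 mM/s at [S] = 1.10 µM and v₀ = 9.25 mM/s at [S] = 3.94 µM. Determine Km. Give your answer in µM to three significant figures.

From v = Vmax[S]/(Km+[S]), each point gives Vmax = v(Km+[S])/[S].
Equating: 5.34(Km+1.10)/1.10 = 9.25(Km+3.94)/3.94.
4.855·Km + 5.34 = 2.348·Km + 9.25, so (4.855 − 2.348)·Km = 9.25 − 5.34.
Km = 3.910/2.507 = 1.56 µM; then Vmax = 5.34(1.56+1.10)/1.10 = 12.9 mM/s.

1.56 µM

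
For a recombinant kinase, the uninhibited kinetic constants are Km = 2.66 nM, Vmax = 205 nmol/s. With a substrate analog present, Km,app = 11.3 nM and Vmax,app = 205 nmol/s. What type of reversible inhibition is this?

Km increases (2.66 → 11.3 nM) while Vmax is unchanged — the hallmark of competitive inhibition.

competitive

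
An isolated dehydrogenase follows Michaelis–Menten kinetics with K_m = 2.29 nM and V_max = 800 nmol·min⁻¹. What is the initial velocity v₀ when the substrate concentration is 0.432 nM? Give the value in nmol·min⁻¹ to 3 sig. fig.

127 nmol·min⁻¹

v = Vmax·[S]/(Km + [S]) = 800 × 0.432 / (2.29 + 0.432)
  = 345.6 / 2.722 = 127 nmol·min⁻¹.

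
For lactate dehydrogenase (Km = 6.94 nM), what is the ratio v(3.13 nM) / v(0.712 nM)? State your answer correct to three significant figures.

3.34

Since Vmax cancels, v₂/v₁ = [S]₂(Km+[S]₁) / [S]₁(Km+[S]₂).
= 3.13×(6.94+0.712) / (0.712×(6.94+3.13)) = 23.95/7.170 = 3.34.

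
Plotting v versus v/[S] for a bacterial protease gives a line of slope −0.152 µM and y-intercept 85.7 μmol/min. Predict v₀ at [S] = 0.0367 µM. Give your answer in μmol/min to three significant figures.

16.7 μmol/min

In the Eadie–Hofstee form v = Vmax − Km·(v/[S]), the slope is −Km and the intercept is Vmax, so Km = 0.152 µM and Vmax = 85.7 μmol/min.
v = 85.7 × 0.0367/(0.152 + 0.0367) = 16.7 μmol/min.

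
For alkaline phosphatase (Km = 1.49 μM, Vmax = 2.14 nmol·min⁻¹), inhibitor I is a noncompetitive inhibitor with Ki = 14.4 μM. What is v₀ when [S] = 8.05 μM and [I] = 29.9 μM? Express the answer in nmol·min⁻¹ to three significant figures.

α = 1 + [I]/Ki = 1 + 29.9/14.4 = 3.076.
For a noncompetitive inhibitor, Vmax is reduced to Vmax/α while Km is unchanged: Km,app = 1.49 μM, Vmax,app = 0.696 nmol·min⁻¹.
v = Vmax,app·[S]/(Km,app + [S]) = 0.696 × 8.05/(1.49 + 8.05) = 0.587 nmol·min⁻¹.

0.587 nmol·min⁻¹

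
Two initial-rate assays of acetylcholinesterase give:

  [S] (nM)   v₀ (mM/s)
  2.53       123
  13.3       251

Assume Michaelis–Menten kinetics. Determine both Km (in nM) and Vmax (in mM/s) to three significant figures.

From v = Vmax[S]/(Km+[S]), each point gives Vmax = v(Km+[S])/[S].
Equating: 123(Km+2.53)/2.53 = 251(Km+13.3)/13.3.
48.62·Km + 123 = 18.87·Km + 251, so (48.62 − 18.87)·Km = 251 − 123.
Km = 128.0/29.74 = 4.30 nM; then Vmax = 123(4.30+2.53)/2.53 = 332 mM/s.

Km = 4.30 nM; Vmax = 332 mM/s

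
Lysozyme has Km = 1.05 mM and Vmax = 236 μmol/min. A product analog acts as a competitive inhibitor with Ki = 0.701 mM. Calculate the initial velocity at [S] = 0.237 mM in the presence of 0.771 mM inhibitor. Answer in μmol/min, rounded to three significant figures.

22.9 μmol/min

With α = 1 + [I]/Ki = 1 + 0.771/0.701 = 2.100, the competitive rate law is v = Vmax[S] / (αKm + [S]).
v = 236×0.237 / (2.100×1.05 + 0.237) = 55.93/2.442 = 22.9 μmol/min.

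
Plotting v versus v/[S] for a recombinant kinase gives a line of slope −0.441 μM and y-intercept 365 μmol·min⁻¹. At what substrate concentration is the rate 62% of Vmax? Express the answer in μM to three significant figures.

0.720 μM

The Eadie–Hofstee slope gives Km = 0.441 μM (slope = −Km).
v/Vmax = [S]/(Km+[S]) = 0.62 ⇒ [S] = Km·0.62/(1−0.62) = 0.441 × 1.632 = 0.720 μM.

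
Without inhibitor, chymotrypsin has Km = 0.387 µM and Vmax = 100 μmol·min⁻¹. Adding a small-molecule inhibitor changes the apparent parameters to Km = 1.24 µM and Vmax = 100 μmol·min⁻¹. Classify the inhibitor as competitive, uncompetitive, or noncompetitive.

competitive

Km increases (0.387 → 1.24 µM) while Vmax is unchanged — the hallmark of competitive inhibition.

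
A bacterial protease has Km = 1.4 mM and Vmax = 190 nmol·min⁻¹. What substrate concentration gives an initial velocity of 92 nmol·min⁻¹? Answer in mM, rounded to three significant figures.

1.31 mM

The required fractional saturation is v/Vmax = 92/190 = 0.4842.
Then [S]/(Km+[S]) = 0.4842 ⇒ [S] = 1.4 × 0.4842/(1 − 0.4842) = 1.31 mM.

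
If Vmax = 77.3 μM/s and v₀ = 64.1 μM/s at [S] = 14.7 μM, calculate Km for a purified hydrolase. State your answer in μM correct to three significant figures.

3.03 μM

From v = Vmax[S]/(Km+[S]), Km = [S](Vmax − v)/v.
Km = 14.7 × (77.3 − 64.1) / 64.1 = 194.0/64.1 = 3.03 μM.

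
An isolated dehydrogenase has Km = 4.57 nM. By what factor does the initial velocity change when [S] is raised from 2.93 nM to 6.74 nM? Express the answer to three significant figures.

1.53

The fractional saturations are [S]/(Km+[S]) = 2.93/7.500 = 0.3907 and 6.74/11.31 = 0.5959.
v₂/v₁ is just their ratio: 0.5959/0.3907 = 1.53.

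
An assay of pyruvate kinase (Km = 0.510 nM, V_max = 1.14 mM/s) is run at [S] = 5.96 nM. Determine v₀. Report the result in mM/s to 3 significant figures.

1.05 mM/s

v = Vmax·[S]/(Km + [S]) = 1.14 × 5.96 / (0.510 + 5.96)
  = 6.794 / 6.470 = 1.05 mM/s.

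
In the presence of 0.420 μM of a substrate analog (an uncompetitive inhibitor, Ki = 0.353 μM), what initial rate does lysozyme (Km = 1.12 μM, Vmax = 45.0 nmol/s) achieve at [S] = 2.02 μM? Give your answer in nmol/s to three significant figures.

α = 1 + [I]/Ki = 1 + 0.420/0.353 = 2.190.
For an uncompetitive inhibitor, both parameters are divided by α, giving Vmax/α and Km/α: Km,app = 0.511 μM, Vmax,app = 20.5 nmol/s.
v = Vmax,app·[S]/(Km,app + [S]) = 20.5 × 2.02/(0.511 + 2.02) = 16.4 nmol/s.

16.4 nmol/s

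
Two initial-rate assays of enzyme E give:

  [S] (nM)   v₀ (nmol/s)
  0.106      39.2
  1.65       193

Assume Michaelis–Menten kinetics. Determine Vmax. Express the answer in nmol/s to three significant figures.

264 nmol/s

From v = Vmax[S]/(Km+[S]), each point gives Vmax = v(Km+[S])/[S].
Equating: 39.2(Km+0.106)/0.106 = 193(Km+1.65)/1.65.
369.8·Km + 39.2 = 117.0·Km + 193, so (369.8 − 117.0)·Km = 193 − 39.2.
Km = 153.8/252.8 = 0.608 nM; then Vmax = 39.2(0.608+0.106)/0.106 = 264 nmol/s.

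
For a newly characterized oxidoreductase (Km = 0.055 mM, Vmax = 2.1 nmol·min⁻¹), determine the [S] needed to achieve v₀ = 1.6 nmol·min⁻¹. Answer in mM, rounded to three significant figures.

The required fractional saturation is v/Vmax = 1.6/2.1 = 0.7619.
Then [S]/(Km+[S]) = 0.7619 ⇒ [S] = 0.055 × 0.7619/(1 − 0.7619) = 0.176 mM.

0.176 mM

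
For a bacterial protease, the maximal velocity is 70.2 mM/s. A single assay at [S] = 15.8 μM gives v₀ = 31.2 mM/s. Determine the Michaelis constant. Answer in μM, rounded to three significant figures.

19.8 μM

From v = Vmax[S]/(Km+[S]), Km = [S](Vmax − v)/v.
Km = 15.8 × (70.2 − 31.2) / 31.2 = 616.2/31.2 = 19.8 μM.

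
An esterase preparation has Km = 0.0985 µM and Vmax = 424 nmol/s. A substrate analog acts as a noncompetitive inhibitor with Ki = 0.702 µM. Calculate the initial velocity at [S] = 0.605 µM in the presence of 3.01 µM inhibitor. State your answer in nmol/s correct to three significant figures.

With α = 1 + [I]/Ki = 1 + 3.01/0.702 = 5.288, the noncompetitive rate law is v = (Vmax/α)·[S] / (Km + [S]).
v = (424/5.288)×0.605 / (0.0985 + 0.605) = 48.51/0.7035 = 69.0 nmol/s.

69.0 nmol/s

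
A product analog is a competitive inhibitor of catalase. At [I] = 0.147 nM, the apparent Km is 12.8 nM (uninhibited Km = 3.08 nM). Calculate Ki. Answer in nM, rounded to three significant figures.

Competitive: Km,app = α·Km with α = 1 + [I]/Ki.
α = Km,app/Km = 12.8/3.08 = 4.156.
Ki = [I]/(α − 1) = 0.147/3.156 = 0.0466 nM.

0.0466 nM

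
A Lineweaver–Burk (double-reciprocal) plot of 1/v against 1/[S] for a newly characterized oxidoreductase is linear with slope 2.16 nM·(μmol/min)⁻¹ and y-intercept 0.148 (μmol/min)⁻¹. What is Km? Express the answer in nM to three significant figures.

y-intercept = 1/Vmax ⇒ Vmax = 6.76 μmol/min; slope = Km/Vmax ⇒ Km = slope × Vmax.
Km = 2.16 × 6.76 = 14.6 nM.

14.6 nM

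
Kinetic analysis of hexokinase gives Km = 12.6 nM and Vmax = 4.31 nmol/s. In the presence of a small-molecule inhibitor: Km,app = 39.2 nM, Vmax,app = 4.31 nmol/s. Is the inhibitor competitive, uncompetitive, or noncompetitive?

Km increases (12.6 → 39.2 nM) while Vmax is unchanged — the hallmark of competitive inhibition.

competitive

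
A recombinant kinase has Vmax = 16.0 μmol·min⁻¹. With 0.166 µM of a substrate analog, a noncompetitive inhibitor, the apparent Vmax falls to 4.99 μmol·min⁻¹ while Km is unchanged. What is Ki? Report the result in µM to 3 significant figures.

0.0752 µM

Noncompetitive: Vmax,app = Vmax/α with α = 1 + [I]/Ki.
α = Vmax/Vmax,app = 16.0/4.99 = 3.206.
Since α = 1 + [I]/Ki, [I]/Ki = 3.206 − 1 = 2.206 and Ki = 0.166/2.206 = 0.0752 µM.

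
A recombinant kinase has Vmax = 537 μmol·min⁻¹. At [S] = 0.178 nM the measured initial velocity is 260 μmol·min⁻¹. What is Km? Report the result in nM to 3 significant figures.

0.190 nM

v/Vmax = 260/537 = 0.4842 = [S]/(Km+[S]).
So Km + [S] = [S]/0.4842 = 0.3676 nM, giving Km = 0.3676 − 0.178 = 0.190 nM.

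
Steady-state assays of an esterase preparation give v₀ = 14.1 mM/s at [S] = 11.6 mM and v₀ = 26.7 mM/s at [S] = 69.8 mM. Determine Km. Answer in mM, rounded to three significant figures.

15.1 mM

In reciprocal form, 1/v = (Km/Vmax)·(1/[S]) + 1/Vmax. The two points give (1/[S], 1/v) = (0.08621, 0.07092) and (0.01433, 0.03745).
Slope = (0.07092 − 0.03745)/(0.08621 − 0.01433) = 0.4656; intercept = 0.07092 − 0.4656×0.08621 = 0.03078.
Vmax = 1/intercept = 32.5 mM/s; Km = slope × Vmax = 0.4656 × 32.5 = 15.1 mM.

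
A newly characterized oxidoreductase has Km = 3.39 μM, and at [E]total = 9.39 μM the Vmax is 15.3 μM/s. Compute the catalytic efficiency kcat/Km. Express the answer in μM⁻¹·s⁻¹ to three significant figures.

0.481 μM⁻¹·s⁻¹

kcat = Vmax/[E]total = 15.3/9.39 = 1.63 s⁻¹.
kcat/Km = 1.63/3.39 = 0.481 μM⁻¹·s⁻¹.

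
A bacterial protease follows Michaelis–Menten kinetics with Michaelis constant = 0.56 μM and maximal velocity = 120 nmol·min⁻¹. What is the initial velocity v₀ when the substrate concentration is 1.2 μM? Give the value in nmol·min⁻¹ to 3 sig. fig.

81.8 nmol·min⁻¹

v = Vmax·[S]/(Km + [S]) = 120 × 1.2 / (0.56 + 1.2)
  = 144.0 / 1.760 = 81.8 nmol·min⁻¹.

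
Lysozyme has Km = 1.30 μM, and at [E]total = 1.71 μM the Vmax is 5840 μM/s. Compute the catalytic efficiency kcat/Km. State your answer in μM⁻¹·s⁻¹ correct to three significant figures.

kcat = Vmax/[E]total = 5840/1.71 = 3420 s⁻¹.
kcat/Km = 3420/1.30 = 2630 μM⁻¹·s⁻¹.

2630 μM⁻¹·s⁻¹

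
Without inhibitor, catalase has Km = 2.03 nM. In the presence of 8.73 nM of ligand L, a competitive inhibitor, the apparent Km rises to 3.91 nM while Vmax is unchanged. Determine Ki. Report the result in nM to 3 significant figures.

9.43 nM

Competitive: Km,app = α·Km with α = 1 + [I]/Ki.
α = Km,app/Km = 3.91/2.03 = 1.926.
Ki = [I]/(α − 1) = 8.73/0.9261 = 9.43 nM.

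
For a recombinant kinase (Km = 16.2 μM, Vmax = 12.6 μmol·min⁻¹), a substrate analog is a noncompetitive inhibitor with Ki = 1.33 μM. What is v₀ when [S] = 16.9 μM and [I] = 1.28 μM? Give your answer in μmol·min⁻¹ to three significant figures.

3.28 μmol·min⁻¹

α = 1 + [I]/Ki = 1 + 1.28/1.33 = 1.962.
For a noncompetitive inhibitor, Vmax is reduced to Vmax/α while Km is unchanged: Km,app = 16.2 μM, Vmax,app = 6.42 μmol·min⁻¹.
v = Vmax,app·[S]/(Km,app + [S]) = 6.42 × 16.9/(16.2 + 16.9) = 3.28 μmol·min⁻¹.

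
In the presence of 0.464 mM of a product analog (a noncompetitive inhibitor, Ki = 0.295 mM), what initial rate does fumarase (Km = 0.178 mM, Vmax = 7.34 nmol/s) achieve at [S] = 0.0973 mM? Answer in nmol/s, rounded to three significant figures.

With α = 1 + [I]/Ki = 1 + 0.464/0.295 = 2.573, the noncompetitive rate law is v = (Vmax/α)·[S] / (Km + [S]).
v = (7.34/2.573)×0.0973 / (0.178 + 0.0973) = 0.2776/0.2753 = 1.01 nmol/s.

1.01 nmol/s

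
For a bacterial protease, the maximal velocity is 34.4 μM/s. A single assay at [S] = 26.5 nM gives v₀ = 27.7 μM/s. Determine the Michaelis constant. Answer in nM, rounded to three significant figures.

From v = Vmax[S]/(Km+[S]), Km = [S](Vmax − v)/v.
Km = 26.5 × (34.4 − 27.7) / 27.7 = 177.5/27.7 = 6.41 nM.

6.41 nM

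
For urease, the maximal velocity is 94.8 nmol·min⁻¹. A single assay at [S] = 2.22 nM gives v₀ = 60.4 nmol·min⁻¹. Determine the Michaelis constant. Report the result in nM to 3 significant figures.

1.26 nM

From v = Vmax[S]/(Km+[S]), Km = [S](Vmax − v)/v.
Km = 2.22 × (94.8 − 60.4) / 60.4 = 76.37/60.4 = 1.26 nM.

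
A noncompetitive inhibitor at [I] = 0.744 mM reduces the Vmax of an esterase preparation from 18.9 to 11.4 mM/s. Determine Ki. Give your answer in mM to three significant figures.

1.13 mM

Noncompetitive: Vmax,app = Vmax/α with α = 1 + [I]/Ki.
α = Vmax/Vmax,app = 18.9/11.4 = 1.658.
Since α = 1 + [I]/Ki, [I]/Ki = 1.658 − 1 = 0.6579 and Ki = 0.744/0.6579 = 1.13 mM.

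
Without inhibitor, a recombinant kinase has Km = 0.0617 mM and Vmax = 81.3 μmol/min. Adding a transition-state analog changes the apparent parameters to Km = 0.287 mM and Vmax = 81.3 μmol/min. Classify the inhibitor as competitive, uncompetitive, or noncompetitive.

competitive

Km increases (0.0617 → 0.287 mM) while Vmax is unchanged — the hallmark of competitive inhibition.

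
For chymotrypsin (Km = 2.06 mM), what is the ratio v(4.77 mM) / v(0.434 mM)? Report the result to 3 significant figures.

4.01

The fractional saturations are [S]/(Km+[S]) = 0.434/2.494 = 0.1740 and 4.77/6.830 = 0.6984.
v₂/v₁ is just their ratio: 0.6984/0.1740 = 4.01.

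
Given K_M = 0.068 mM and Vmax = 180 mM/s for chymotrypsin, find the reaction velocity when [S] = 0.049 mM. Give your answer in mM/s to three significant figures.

v = Vmax·[S]/(Km + [S]) = 180 × 0.049 / (0.068 + 0.049)
  = 8.820 / 0.1170 = 75.4 mM/s.

75.4 mM/s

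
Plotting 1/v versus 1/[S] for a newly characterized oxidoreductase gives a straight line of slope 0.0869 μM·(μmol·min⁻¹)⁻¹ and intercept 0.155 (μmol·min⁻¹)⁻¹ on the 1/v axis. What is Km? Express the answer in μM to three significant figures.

y-intercept = 1/Vmax ⇒ Vmax = 6.45 μmol·min⁻¹; slope = Km/Vmax ⇒ Km = slope × Vmax.
Km = 0.0869 × 6.45 = 0.561 μM.

0.561 μM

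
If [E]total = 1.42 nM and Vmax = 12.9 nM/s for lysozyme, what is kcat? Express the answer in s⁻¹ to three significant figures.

kcat = Vmax/[E]total = 12.9 nM/s / 1.42 nM = 9.08 s⁻¹.

9.08 s⁻¹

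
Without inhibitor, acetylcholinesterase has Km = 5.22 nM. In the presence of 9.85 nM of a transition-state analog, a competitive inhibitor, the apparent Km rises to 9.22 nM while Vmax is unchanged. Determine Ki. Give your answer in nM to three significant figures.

Competitive: Km,app = α·Km with α = 1 + [I]/Ki.
α = Km,app/Km = 9.22/5.22 = 1.766.
Since α = 1 + [I]/Ki, [I]/Ki = 1.766 − 1 = 0.7663 and Ki = 9.85/0.7663 = 12.9 nM.

12.9 nM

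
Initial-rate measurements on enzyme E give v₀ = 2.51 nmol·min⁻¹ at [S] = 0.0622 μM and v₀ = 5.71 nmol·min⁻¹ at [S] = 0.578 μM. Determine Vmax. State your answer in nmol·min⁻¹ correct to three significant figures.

From v = Vmax[S]/(Km+[S]), each point gives Vmax = v(Km+[S])/[S].
Equating: 2.51(Km+0.0622)/0.0622 = 5.71(Km+0.578)/0.578.
40.35·Km + 2.51 = 9.879·Km + 5.71, so (40.35 − 9.879)·Km = 5.71 − 2.51.
Km = 3.200/30.47 = 0.105 μM; then Vmax = 2.51(0.105+0.0622)/0.0622 = 6.75 nmol·min⁻¹.

6.75 nmol·min⁻¹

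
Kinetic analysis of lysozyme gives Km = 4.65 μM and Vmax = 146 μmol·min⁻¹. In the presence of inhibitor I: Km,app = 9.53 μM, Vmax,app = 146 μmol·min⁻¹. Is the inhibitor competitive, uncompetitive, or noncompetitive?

competitive

Km increases (4.65 → 9.53 μM) while Vmax is unchanged — the hallmark of competitive inhibition.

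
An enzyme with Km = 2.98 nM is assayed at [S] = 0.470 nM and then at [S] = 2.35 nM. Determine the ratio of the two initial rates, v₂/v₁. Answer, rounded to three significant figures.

3.24

The fractional saturations are [S]/(Km+[S]) = 0.470/3.450 = 0.1362 and 2.35/5.330 = 0.4409.
v₂/v₁ is just their ratio: 0.4409/0.1362 = 3.24.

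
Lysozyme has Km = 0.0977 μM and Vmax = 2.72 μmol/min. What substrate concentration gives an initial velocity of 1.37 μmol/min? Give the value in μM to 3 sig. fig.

0.0991 μM

The required fractional saturation is v/Vmax = 1.37/2.72 = 0.5037.
Then [S]/(Km+[S]) = 0.5037 ⇒ [S] = 0.0977 × 0.5037/(1 − 0.5037) = 0.0991 μM.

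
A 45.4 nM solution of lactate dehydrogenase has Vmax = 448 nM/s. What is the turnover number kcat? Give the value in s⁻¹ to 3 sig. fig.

kcat = Vmax/[E]total = 448 nM/s / 45.4 nM = 9.87 s⁻¹.

9.87 s⁻¹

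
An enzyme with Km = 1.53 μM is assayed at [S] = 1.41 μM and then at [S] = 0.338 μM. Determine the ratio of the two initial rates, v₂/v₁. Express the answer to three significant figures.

Since Vmax cancels, v₂/v₁ = [S]₂(Km+[S]₁) / [S]₁(Km+[S]₂).
= 0.338×(1.53+1.41) / (1.41×(1.53+0.338)) = 0.9937/2.634 = 0.377.

0.377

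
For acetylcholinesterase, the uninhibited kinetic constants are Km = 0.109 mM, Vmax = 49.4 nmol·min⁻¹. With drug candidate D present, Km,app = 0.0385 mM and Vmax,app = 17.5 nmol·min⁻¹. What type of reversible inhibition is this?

uncompetitive

Both Km and Vmax decrease by the same factor (~2.83-fold) — characteristic of uncompetitive inhibition.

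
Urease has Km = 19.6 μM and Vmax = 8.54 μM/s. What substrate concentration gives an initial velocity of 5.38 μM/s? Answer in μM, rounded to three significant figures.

33.4 μM

Rearranging v = Vmax[S]/(Km+[S]) gives [S] = Km·v/(Vmax − v).
[S] = 19.6 × 5.38 / (8.54 − 5.38) = 105.4/3.160 = 33.4 μM.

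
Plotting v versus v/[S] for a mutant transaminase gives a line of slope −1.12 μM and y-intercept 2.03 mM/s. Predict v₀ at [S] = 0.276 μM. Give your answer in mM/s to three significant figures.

0.401 mM/s

In the Eadie–Hofstee form v = Vmax − Km·(v/[S]), the slope is −Km and the intercept is Vmax, so Km = 1.12 μM and Vmax = 2.03 mM/s.
v = 2.03 × 0.276/(1.12 + 0.276) = 0.401 mM/s.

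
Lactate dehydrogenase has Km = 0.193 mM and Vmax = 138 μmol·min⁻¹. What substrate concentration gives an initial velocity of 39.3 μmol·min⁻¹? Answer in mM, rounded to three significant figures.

0.0768 mM

The required fractional saturation is v/Vmax = 39.3/138 = 0.2848.
Then [S]/(Km+[S]) = 0.2848 ⇒ [S] = 0.193 × 0.2848/(1 − 0.2848) = 0.0768 mM.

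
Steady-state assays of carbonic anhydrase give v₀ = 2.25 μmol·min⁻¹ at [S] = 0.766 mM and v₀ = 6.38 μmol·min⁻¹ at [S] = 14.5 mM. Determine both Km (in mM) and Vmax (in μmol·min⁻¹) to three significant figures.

In reciprocal form, 1/v = (Km/Vmax)·(1/[S]) + 1/Vmax. The two points give (1/[S], 1/v) = (1.305, 0.4444) and (0.06897, 0.1567).
Slope = (0.4444 − 0.1567)/(1.305 − 0.06897) = 0.2327; intercept = 0.4444 − 0.2327×1.305 = 0.1407.
Vmax = 1/intercept = 7.11 μmol·min⁻¹; Km = slope × Vmax = 0.2327 × 7.11 = 1.65 mM.

Km = 1.65 mM; Vmax = 7.11 μmol·min⁻¹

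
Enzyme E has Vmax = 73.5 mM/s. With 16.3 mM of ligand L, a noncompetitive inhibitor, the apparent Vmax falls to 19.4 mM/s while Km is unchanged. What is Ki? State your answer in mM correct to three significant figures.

Noncompetitive: Vmax,app = Vmax/α with α = 1 + [I]/Ki.
α = Vmax/Vmax,app = 73.5/19.4 = 3.789.
Since α = 1 + [I]/Ki, [I]/Ki = 3.789 − 1 = 2.789 and Ki = 16.3/2.789 = 5.85 mM.

5.85 mM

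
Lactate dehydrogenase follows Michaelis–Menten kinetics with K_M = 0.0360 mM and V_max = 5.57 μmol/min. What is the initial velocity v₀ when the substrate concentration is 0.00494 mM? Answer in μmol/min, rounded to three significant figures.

v = Vmax·[S]/(Km + [S]) = 5.57 × 0.00494 / (0.0360 + 0.00494)
  = 0.02752 / 0.04094 = 0.672 μmol/min.

0.672 μmol/min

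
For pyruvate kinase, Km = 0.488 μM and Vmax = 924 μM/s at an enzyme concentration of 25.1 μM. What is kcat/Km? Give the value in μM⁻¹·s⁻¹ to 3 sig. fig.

kcat = Vmax/[E]total = 924/25.1 = 36.8 s⁻¹.
kcat/Km = 36.8/0.488 = 75.4 μM⁻¹·s⁻¹.

75.4 μM⁻¹·s⁻¹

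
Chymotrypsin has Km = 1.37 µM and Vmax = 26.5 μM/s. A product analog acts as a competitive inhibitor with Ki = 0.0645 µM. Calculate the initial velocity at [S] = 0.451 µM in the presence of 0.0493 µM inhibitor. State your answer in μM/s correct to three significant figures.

With α = 1 + [I]/Ki = 1 + 0.0493/0.0645 = 1.764, the competitive rate law is v = Vmax[S] / (αKm + [S]).
v = 26.5×0.451 / (1.764×1.37 + 0.451) = 11.95/2.868 = 4.17 μM/s.

4.17 μM/s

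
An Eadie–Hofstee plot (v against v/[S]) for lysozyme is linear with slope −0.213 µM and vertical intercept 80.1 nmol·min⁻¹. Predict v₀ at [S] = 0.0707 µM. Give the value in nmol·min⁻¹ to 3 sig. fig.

20.0 nmol·min⁻¹

In the Eadie–Hofstee form v = Vmax − Km·(v/[S]), the slope is −Km and the intercept is Vmax, so Km = 0.213 µM and Vmax = 80.1 nmol·min⁻¹.
v = 80.1 × 0.0707/(0.213 + 0.0707) = 20.0 nmol·min⁻¹.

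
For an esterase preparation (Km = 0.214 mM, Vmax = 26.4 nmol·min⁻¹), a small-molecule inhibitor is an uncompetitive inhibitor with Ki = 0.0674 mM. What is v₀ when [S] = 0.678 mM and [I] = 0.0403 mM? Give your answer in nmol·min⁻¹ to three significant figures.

13.8 nmol·min⁻¹

α = 1 + [I]/Ki = 1 + 0.0403/0.0674 = 1.598.
For an uncompetitive inhibitor, both parameters are divided by α, giving Vmax/α and Km/α: Km,app = 0.134 mM, Vmax,app = 16.5 nmol·min⁻¹.
v = Vmax,app·[S]/(Km,app + [S]) = 16.5 × 0.678/(0.134 + 0.678) = 13.8 nmol·min⁻¹.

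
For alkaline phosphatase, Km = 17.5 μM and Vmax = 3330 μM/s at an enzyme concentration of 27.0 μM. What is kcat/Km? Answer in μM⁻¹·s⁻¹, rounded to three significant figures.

kcat = Vmax/[E]total = 3330/27.0 = 123 s⁻¹.
kcat/Km = 123/17.5 = 7.05 μM⁻¹·s⁻¹.

7.05 μM⁻¹·s⁻¹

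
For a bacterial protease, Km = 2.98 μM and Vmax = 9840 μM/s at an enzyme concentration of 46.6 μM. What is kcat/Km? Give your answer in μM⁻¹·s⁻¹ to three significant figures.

70.9 μM⁻¹·s⁻¹

kcat = Vmax/[E]total = 9840/46.6 = 211 s⁻¹.
kcat/Km = 211/2.98 = 70.9 μM⁻¹·s⁻¹.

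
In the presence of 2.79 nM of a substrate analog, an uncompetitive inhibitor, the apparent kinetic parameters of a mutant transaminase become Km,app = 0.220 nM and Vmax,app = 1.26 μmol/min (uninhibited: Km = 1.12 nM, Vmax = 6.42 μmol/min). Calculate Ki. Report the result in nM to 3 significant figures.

0.681 nM

Uncompetitive: Vmax,app = Vmax/α (and Km,app = Km/α) with α = 1 + [I]/Ki.
α = Vmax/Vmax,app = 6.42/1.26 = 5.095.
Since α = 1 + [I]/Ki, [I]/Ki = 5.095 − 1 = 4.095 and Ki = 2.79/4.095 = 0.681 nM.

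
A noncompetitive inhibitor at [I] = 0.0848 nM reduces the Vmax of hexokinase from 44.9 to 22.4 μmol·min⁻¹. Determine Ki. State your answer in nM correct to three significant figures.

Noncompetitive: Vmax,app = Vmax/α with α = 1 + [I]/Ki.
α = Vmax/Vmax,app = 44.9/22.4 = 2.004.
Ki = [I]/(α − 1) = 0.0848/1.004 = 0.0844 nM.

0.0844 nM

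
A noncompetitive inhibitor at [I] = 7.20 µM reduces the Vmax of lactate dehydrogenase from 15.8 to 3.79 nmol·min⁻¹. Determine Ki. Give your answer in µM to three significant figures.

2.27 µM

Noncompetitive: Vmax,app = Vmax/α with α = 1 + [I]/Ki.
α = Vmax/Vmax,app = 15.8/3.79 = 4.169.
Since α = 1 + [I]/Ki, [I]/Ki = 4.169 − 1 = 3.169 and Ki = 7.20/3.169 = 2.27 µM.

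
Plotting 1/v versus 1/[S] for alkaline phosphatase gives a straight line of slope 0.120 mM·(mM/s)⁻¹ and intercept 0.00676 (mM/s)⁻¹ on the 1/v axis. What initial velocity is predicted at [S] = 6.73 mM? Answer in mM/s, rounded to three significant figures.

40.7 mM/s

The y-intercept is 1/Vmax, so Vmax = 1/0.00676 = 148 mM/s.
The slope is Km/Vmax, so Km = 0.120 × 148 = 17.8 mM.
Then v = 148 × 6.73/(17.8 + 6.73) = 40.7 mM/s.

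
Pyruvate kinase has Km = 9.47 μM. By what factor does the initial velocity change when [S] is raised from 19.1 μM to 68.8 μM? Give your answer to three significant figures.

1.31

The fractional saturations are [S]/(Km+[S]) = 19.1/28.57 = 0.6685 and 68.8/78.27 = 0.8790.
v₂/v₁ is just their ratio: 0.8790/0.6685 = 1.31.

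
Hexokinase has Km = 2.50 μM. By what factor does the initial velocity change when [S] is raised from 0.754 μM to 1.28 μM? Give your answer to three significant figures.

The fractional saturations are [S]/(Km+[S]) = 0.754/3.254 = 0.2317 and 1.28/3.780 = 0.3386.
v₂/v₁ is just their ratio: 0.3386/0.2317 = 1.46.

1.46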